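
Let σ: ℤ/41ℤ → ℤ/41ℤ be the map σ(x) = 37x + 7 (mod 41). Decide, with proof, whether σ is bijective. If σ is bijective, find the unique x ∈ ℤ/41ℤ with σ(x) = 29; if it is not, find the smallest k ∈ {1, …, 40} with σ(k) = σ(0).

Suppose σ(x_1) = σ(x_2) in ℤ/41ℤ. Then 37x_1 + 7 ≡ 37x_2 + 7 (mod 41), hence 37(x_1 − x_2) ≡ 0 (mod 41).
Since gcd(37, 41) = 1, 37 is invertible modulo 41, so x_1 − x_2 ≡ 0 (mod 41), i.e. x_1 = x_2.
We now compute 37⁻¹ mod 41 explicitly. Euclid's algorithm: 41 = 1·37 + 4, 37 = 9·4 + 1; back-substituting gives 1 = 10·37 − 9·41, so 37⁻¹ ≡ 10 (mod 41).
Then y ↦ 10(y − 7) is a two-sided inverse to σ, so every y ∈ ℤ/41ℤ has a preimage.
Thus σ is bijective.
Since σ is bijective, we compute σ⁻¹(29): solve 37x + 7 ≡ 29 (mod 41), i.e. 37x ≡ 22 (mod 41).
Multiplying by 37⁻¹ = 10 gives x ≡ 10·22 = 220 = 5·41 + 15 ≡ 15 (mod 41).
Check: σ(15) = 37·15 + 7 = 562 = 13·41 + 29 ≡ 29 (mod 41).

15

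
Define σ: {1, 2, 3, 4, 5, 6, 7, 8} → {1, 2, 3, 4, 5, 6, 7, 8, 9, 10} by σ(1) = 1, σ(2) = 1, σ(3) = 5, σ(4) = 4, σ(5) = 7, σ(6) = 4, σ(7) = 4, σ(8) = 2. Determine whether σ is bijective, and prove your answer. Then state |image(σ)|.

5

σ(1) = 1 = σ(2) with 1 ≠ 2, so σ is not injective, hence not bijective.
The image of σ is {1, 2, 4, 5, 7}, which has 5 elements.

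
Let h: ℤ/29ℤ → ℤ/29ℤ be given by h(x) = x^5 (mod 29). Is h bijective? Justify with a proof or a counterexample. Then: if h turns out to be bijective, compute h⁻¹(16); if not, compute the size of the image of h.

Since 29 is prime, the nonzero elements of ℤ/29ℤ form a cyclic group of order 28.
As gcd(5, 28) = 1, raising to the 5th power is a bijection on this group: if x_1^5 ≡ x_2^5 then (x_1x_2^{−1})^5 = 1, and the only element of order dividing gcd(5, 28) = 1 is 1, so x_1 = x_2.
With h(0) = 0 this makes h injective on all of ℤ/29ℤ, hence bijective (finite equal-size domain and codomain). In particular h is bijective.
Since h is bijective, we find the preimage of 16. The inverse of x ↦ x^5 on (ℤ/29ℤ)^× is x ↦ x^17, because 5·17 = 85 = 3·28 + 1 ≡ 1 (mod 28) and x^{28} = 1 for x ≠ 0 (Fermat). So h⁻¹(16) = 16^17 mod 29.
Repeated squaring mod 29: 16^1 ≡ 16, 16^2 ≡ 16² = 256 ≡ 24, 16^4 ≡ 24² = 576 ≡ 25, 16^8 ≡ 25² = 625 ≡ 16, 16^16 ≡ 16² = 256 ≡ 24. Since 17 = 16 + 1, 16^17 ≡ 24·16: 24·16 = 384 ≡ 7. So 16^17 ≡ 7 (mod 29).
Hence h⁻¹(16) = 7.

7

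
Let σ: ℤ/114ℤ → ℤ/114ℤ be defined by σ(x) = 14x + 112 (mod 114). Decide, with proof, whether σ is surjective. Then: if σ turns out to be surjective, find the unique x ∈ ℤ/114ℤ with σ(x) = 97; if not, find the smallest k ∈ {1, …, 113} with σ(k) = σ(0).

57

Since gcd(14, 114) = 2, we have 14x ≡ 0 (mod 2) for all x, so σ(x) ≡ 0 (mod 2).
But 1 ≢ 0 (mod 2), so 1 ∈ ℤ/114ℤ has no preimage. Hence σ is not surjective.
Since σ is not surjective, we find the least positive k with σ(k) = σ(0): this means 14k ≡ 0 (mod 114), i.e. 114 ∣ 14k. Since gcd(14, 114) = 2, dividing through by 2 this holds exactly when 57 ∣ 7k, and as gcd(7, 57) = 1, exactly when 57 ∣ k.
The smallest positive such k is 57.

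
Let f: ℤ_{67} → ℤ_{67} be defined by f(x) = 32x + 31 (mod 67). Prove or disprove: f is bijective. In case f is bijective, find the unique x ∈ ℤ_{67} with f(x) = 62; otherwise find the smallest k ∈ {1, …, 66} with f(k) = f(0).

If f(x_1) = f(x_2), then 32x_1 ≡ 32x_2 (mod 67). Because gcd(32, 67) = 1, we may cancel 32 to get x_1 ≡ x_2 (mod 67).
We now compute 32⁻¹ mod 67 explicitly. Euclid's algorithm: 67 = 2·32 + 3, 32 = 10·3 + 2, 3 = 1·2 + 1; back-substituting gives 1 = 44·32 − 21·67, so 32⁻¹ ≡ 44 (mod 67).
For any y ∈ ℤ_{67}, x = 44(y − 31) mod 67 satisfies f(x) = 32·44(y − 31) + 31 ≡ y (since 32·44 ≡ 1 mod 67). So every y has a preimage.
So f is bijective.
Since f is bijective, we compute f⁻¹(62): solve 32x + 31 ≡ 62 (mod 67), i.e. 32x ≡ 31 (mod 67).
Multiplying by 32⁻¹ = 44 gives x ≡ 44·31 = 1364 = 20·67 + 24 ≡ 24 (mod 67).
Check: f(24) = 32·24 + 31 = 799 = 11·67 + 62 ≡ 62 (mod 67).

24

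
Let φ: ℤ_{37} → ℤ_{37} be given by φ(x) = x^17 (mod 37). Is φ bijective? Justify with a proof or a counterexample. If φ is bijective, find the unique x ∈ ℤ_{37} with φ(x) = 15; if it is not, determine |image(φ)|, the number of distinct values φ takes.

Since 37 is prime, the nonzero elements of ℤ_{37} form a cyclic group of order 36.
As gcd(17, 36) = 1, raising to the 17th power is a bijection on this group: if a^17 ≡ b^17 then (ab^{−1})^17 = 1, and the only element of order dividing gcd(17, 36) = 1 is 1, so a = b.
With φ(0) = 0 this makes φ injective on all of ℤ_{37}, hence bijective (finite equal-size domain and codomain). In particular φ is bijective.
Since φ is bijective, we find the preimage of 15. The inverse of x ↦ x^17 on (ℤ_{37})^× is x ↦ x^17, because 17·17 = 289 = 8·36 + 1 ≡ 1 (mod 36) and x^{36} = 1 for x ≠ 0 (Fermat). So φ⁻¹(15) = 15^17 mod 37.
Repeated squaring mod 37: 15^1 ≡ 15, 15^2 ≡ 15² = 225 ≡ 3, 15^4 ≡ 3² = 9, 15^8 ≡ 9² = 81 ≡ 7, 15^16 ≡ 7² = 49 ≡ 12. Since 17 = 16 + 1, 15^17 ≡ 12·15: 12·15 = 180 ≡ 32. So 15^17 ≡ 32 (mod 37).
Hence φ⁻¹(15) = 32.

32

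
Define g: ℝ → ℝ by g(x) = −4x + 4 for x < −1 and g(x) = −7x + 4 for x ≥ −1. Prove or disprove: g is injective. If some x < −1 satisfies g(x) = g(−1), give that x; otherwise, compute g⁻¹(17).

Both pieces are strictly decreasing (slopes −4 and −7), so each is injective on its own interval.
The left piece maps (−∞, −1) onto (8, ∞); the right piece maps [−1, ∞) onto (−∞, 11].
These images overlap. In particular g(−1) = 11 (right piece), and solving −4x + 4 = 11 on the left piece gives x = −7/4 < −1.
So g(−7/4) = g(−1) with −7/4 ≠ −1, and g is not injective. This x = −7/4 is the requested value below −1.

-7/4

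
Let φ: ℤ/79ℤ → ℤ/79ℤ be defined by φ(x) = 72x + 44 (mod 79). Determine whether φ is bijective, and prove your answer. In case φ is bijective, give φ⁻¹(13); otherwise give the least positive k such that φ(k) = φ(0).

By definition, φ is injective if φ(x_1) = φ(x_2) implies x_1 = x_2.
If φ(x_1) = φ(x_2), then 72x_1 ≡ 72x_2 (mod 79). Because gcd(72, 79) = 1, we may cancel 72 to get x_1 ≡ x_2 (mod 79).
We now compute 72⁻¹ mod 79 explicitly. Euclid's algorithm: 79 = 1·72 + 7, 72 = 10·7 + 2, 7 = 3·2 + 1; back-substituting gives 1 = 45·72 − 41·79, so 72⁻¹ ≡ 45 (mod 79).
For any y ∈ ℤ/79ℤ, x = 45(y − 44) mod 79 satisfies φ(x) = 72·45(y − 44) + 44 ≡ y (since 72·45 ≡ 1 mod 79). So every y has a preimage.
Thus φ is bijective.
Since φ is bijective, we find φ⁻¹(13): we need 72x ≡ 13 − 44 ≡ 48 (mod 79). Using 72⁻¹ = 45: x ≡ 45·48 = 2160 = 27·79 + 27, so x = 27.
Check: φ(27) = 72·27 + 44 = 1988 = 25·79 + 13 ≡ 13 (mod 79).

27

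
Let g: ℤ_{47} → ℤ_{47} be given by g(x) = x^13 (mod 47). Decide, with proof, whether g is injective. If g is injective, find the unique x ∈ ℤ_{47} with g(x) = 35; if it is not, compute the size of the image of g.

19

Since 47 is prime, the nonzero elements of ℤ_{47} form a cyclic group of order 46.
As gcd(13, 46) = 1, raising to the 13th power is a bijection on this group: if u^13 ≡ v^13 then (uv^{−1})^13 = 1, and the only element of order dividing gcd(13, 46) = 1 is 1, so u = v.
With g(0) = 0 this makes g injective on all of ℤ_{47}, hence bijective (finite equal-size domain and codomain). In particular g is injective.
Since g is injective, we find the preimage of 35. The inverse of x ↦ x^13 on (ℤ_{47})^× is x ↦ x^39, because 13·39 = 507 = 11·46 + 1 ≡ 1 (mod 46) and x^{46} = 1 for x ≠ 0 (Fermat). So g⁻¹(35) = 35^39 mod 47.
Repeated squaring mod 47: 35^1 ≡ 35, 35^2 ≡ 35² = 1225 ≡ 3, 35^4 ≡ 3² = 9, 35^8 ≡ 9² = 81 ≡ 34, 35^16 ≡ 34² = 1156 ≡ 28, 35^32 ≡ 28² = 784 ≡ 32. Since 39 = 32 + 4 + 2 + 1, 35^39 ≡ 32·9·3·35: 32·9 = 288 ≡ 6, then 6·3 = 18, then 18·35 = 630 ≡ 19. So 35^39 ≡ 19 (mod 47).
Hence g⁻¹(35) = 19.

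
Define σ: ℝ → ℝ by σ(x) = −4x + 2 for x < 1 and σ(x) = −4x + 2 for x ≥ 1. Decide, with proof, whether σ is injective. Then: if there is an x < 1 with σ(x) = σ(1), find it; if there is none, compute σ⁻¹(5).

-3/4

Both pieces are strictly decreasing (slopes −4 and −4), so each is injective on its own interval.
The left piece maps (−∞, 1) onto (−2, ∞); the right piece maps [1, ∞) onto (−∞, −2].
These images are disjoint, so no value is attained by both pieces. Therefore σ is injective.
Because the two images are disjoint, no x < 1 has σ(x) = σ(1), so we compute σ⁻¹(5): 5 lies in (−2, ∞), so solve −4x + 2 = 5: x = (5 − 2)/(−4) = −3/4.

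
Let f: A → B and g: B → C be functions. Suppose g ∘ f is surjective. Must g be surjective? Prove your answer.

Let c ∈ C. Since g ∘ f is surjective, some a ∈ A has g(f(a)) = c. Then b = f(a) ∈ B satisfies g(b) = c. So g is surjective.

surjective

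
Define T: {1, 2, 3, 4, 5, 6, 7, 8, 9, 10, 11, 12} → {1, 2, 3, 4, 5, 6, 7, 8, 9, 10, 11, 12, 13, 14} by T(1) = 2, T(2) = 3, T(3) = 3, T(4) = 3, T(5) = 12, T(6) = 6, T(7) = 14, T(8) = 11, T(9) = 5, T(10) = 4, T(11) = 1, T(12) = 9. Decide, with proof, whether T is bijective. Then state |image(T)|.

T(2) = 3 = T(3) with 2 ≠ 3, so T is not injective, hence not bijective.
The image of T is {1, 2, 3, 4, 5, 6, 9, 11, 12, 14}, which has 10 elements.

10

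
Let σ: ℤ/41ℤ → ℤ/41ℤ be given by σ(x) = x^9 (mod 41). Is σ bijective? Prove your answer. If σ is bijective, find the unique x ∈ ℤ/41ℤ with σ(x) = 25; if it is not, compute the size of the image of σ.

23

Since 41 is prime, the nonzero elements of ℤ/41ℤ form a cyclic group of order 40.
As gcd(9, 40) = 1, raising to the 9th power is a bijection on this group: if a^9 ≡ b^9 then (ab^{−1})^9 = 1, and the only element of order dividing gcd(9, 40) = 1 is 1, so a = b.
With σ(0) = 0 this makes σ injective on all of ℤ/41ℤ, hence bijective (finite equal-size domain and codomain). In particular σ is bijective.
Since σ is bijective, we find the preimage of 25. The inverse of x ↦ x^9 on (ℤ/41ℤ)^× is x ↦ x^9, because 9·9 = 81 = 2·40 + 1 ≡ 1 (mod 40) and x^{40} = 1 for x ≠ 0 (Fermat). So σ⁻¹(25) = 25^9 mod 41.
Repeated squaring mod 41: 25^1 ≡ 25, 25^2 ≡ 25² = 625 ≡ 10, 25^4 ≡ 10² = 100 ≡ 18, 25^8 ≡ 18² = 324 ≡ 37. Since 9 = 8 + 1, 25^9 ≡ 37·25: 37·25 = 925 ≡ 23. So 25^9 ≡ 23 (mod 41).
Hence σ⁻¹(25) = 23.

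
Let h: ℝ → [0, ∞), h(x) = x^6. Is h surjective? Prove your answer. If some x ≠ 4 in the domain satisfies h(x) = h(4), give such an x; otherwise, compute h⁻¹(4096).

-4

For any y ∈ [0, ∞), x = y^{1/6} ∈ ℝ satisfies x^6 = y, so h is surjective.
For the follow-up, such an x exists: taking x = −4 ∈ ℝ gives h(−4) = 4096 = h(4) with −4 ≠ 4.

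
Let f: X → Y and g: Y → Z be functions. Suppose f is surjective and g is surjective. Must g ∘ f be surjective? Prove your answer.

surjective

Let c ∈ Z. Since g is surjective, there is b ∈ Y with g(b) = c. Since f is surjective, there is a ∈ X with f(a) = b.
Then (g ∘ f)(a) = g(b) = c. Thus g ∘ f is surjective.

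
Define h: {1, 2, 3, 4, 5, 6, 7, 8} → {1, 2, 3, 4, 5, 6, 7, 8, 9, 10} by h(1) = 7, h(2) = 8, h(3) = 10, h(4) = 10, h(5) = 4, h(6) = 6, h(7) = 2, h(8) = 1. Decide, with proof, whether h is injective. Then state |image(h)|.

7

h(3) = 10 = h(4) with 3 ≠ 4, so h is not injective.
The image of h is {1, 2, 4, 6, 7, 8, 10}, which has 7 elements.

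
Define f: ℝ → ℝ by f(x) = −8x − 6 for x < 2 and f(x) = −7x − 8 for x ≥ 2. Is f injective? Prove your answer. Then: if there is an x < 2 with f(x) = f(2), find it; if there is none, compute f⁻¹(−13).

7/8

Both pieces are strictly decreasing (slopes −8 and −7), so each is injective on its own interval.
The left piece maps (−∞, 2) onto (−22, ∞); the right piece maps [2, ∞) onto (−∞, −22].
These images are disjoint, so no value is attained by both pieces. Thus f is injective.
Because the two images are disjoint, no x < 2 has f(x) = f(2), so we compute f⁻¹(−13): −13 lies in (−22, ∞), so solve −8x − 6 = −13: x = (−13 + 6)/(−8) = 7/8.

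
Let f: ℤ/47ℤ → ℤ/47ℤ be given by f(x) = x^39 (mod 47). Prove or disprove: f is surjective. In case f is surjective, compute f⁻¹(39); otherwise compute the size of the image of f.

Since 47 is prime, the nonzero elements of ℤ/47ℤ form a cyclic group of order 46.
As gcd(39, 46) = 1, raising to the 39th power is a bijection on this group: if a^39 ≡ b^39 then (ab^{−1})^39 = 1, and the only element of order dividing gcd(39, 46) = 1 is 1, so a = b.
With f(0) = 0 this makes f injective on all of ℤ/47ℤ, hence bijective (finite equal-size domain and codomain). In particular f is surjective.
Since f is surjective, we find the preimage of 39. The inverse of x ↦ x^39 on (ℤ/47ℤ)^× is x ↦ x^13, because 39·13 = 507 = 11·46 + 1 ≡ 1 (mod 46) and x^{46} = 1 for x ≠ 0 (Fermat). So f⁻¹(39) = 39^13 mod 47.
Repeated squaring mod 47: 39^1 ≡ 39, 39^2 ≡ 39² = 1521 ≡ 17, 39^4 ≡ 17² = 289 ≡ 7, 39^8 ≡ 7² = 49 ≡ 2. Since 13 = 8 + 4 + 1, 39^13 ≡ 2·7·39: 2·7 = 14, then 14·39 = 546 ≡ 29. So 39^13 ≡ 29 (mod 47).
Hence f⁻¹(39) = 29.

29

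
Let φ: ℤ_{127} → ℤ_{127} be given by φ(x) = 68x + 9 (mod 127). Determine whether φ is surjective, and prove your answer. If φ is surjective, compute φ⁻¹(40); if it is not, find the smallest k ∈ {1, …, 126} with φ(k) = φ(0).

Since gcd(68, 127) = 1, 68 is invertible modulo 127. Euclid's algorithm: 127 = 1·68 + 59, 68 = 1·59 + 9, 59 = 6·9 + 5, 9 = 1·5 + 4, 5 = 1·4 + 1; back-substituting gives 1 = 99·68 − 53·127, so 68⁻¹ ≡ 99 (mod 127).
Then y ↦ 99(y − 9) is a two-sided inverse to φ, so every y ∈ ℤ_{127} has a preimage.
Hence φ is surjective.
Since φ is surjective, we compute φ⁻¹(40): solve 68x + 9 ≡ 40 (mod 127), i.e. 68x ≡ 31 (mod 127).
Multiplying by 68⁻¹ = 99 gives x ≡ 99·31 = 3069 = 24·127 + 21 ≡ 21 (mod 127).
Check: φ(21) = 68·21 + 9 = 1437 = 11·127 + 40 ≡ 40 (mod 127).

21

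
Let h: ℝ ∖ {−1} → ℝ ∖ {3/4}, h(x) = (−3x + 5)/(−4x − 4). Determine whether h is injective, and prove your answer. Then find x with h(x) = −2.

Suppose h(x_1) = h(x_2). Cross-multiplying: (−3x_1 + 5)(−4x_2 − 4) = (−3x_2 + 5)(−4x_1 − 4).
Expanding both sides and cancelling the symmetric terms leaves 32·(x_1 − x_2) = 0. Since 32 ≠ 0, x_1 = x_2. Hence h is injective.
Solving h(x) = −2: cross-multiplying gives −3x + 5 = −2(−4x − 4), which rearranges to −11x = 3, so x = −3/11.

-3/11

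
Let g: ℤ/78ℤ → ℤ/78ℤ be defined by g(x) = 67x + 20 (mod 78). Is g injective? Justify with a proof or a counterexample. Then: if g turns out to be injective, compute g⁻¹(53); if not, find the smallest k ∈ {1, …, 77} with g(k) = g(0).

75

Suppose g(s) = g(t) in ℤ/78ℤ. Then 67s + 20 ≡ 67t + 20 (mod 78), so 67(s − t) ≡ 0 (mod 78).
Since gcd(67, 78) = 1, 67 is invertible modulo 78, so s − t ≡ 0 (mod 78), i.e. s = t.
Therefore g is injective.
We now compute 67⁻¹ mod 78 explicitly. Euclid's algorithm: 78 = 1·67 + 11, 67 = 6·11 + 1; back-substituting gives 1 = 7·67 − 6·78, so 67⁻¹ ≡ 7 (mod 78).
Since g is injective, we find g⁻¹(53): we need 67x ≡ 53 − 20 ≡ 33 (mod 78). Using 67⁻¹ = 7: x ≡ 7·33 = 231 = 2·78 + 75, so x = 75.
Check: g(75) = 67·75 + 20 = 5045 = 64·78 + 53 ≡ 53 (mod 78).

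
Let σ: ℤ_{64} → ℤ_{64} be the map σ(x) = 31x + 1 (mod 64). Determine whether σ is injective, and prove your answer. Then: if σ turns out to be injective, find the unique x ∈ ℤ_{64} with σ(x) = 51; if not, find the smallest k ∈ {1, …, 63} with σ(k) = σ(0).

14

Suppose σ(x_1) = σ(x_2) in ℤ_{64}. Then 31x_1 + 1 ≡ 31x_2 + 1 (mod 64), hence 31(x_1 − x_2) ≡ 0 (mod 64).
Since gcd(31, 64) = 1, 31 is invertible modulo 64, thus x_1 − x_2 ≡ 0 (mod 64), i.e. x_1 = x_2.
Therefore σ is injective.
We now compute 31⁻¹ mod 64 explicitly. Euclid's algorithm: 64 = 2·31 + 2, 31 = 15·2 + 1; back-substituting gives 1 = 31·31 − 15·64, so 31⁻¹ ≡ 31 (mod 64).
Since σ is injective, we find σ⁻¹(51): we need 31x ≡ 51 − 1 ≡ 50 (mod 64). Using 31⁻¹ = 31: x ≡ 31·50 = 1550 = 24·64 + 14, so x = 14.
Check: σ(14) = 31·14 + 1 = 435 = 6·64 + 51 ≡ 51 (mod 64).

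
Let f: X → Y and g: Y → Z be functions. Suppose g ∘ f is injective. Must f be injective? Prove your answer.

Suppose f(s) = f(t). Applying g: (g ∘ f)(s) = (g ∘ f)(t). Since g ∘ f is injective, s = t. So f is injective.

injective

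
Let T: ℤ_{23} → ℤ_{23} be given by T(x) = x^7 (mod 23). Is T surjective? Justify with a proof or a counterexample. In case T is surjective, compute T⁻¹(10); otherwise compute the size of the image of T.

21

Since 23 is prime, the nonzero elements of ℤ_{23} form a cyclic group of order 22.
As gcd(7, 22) = 1, raising to the 7th power is a bijection on this group: if s^7 ≡ t^7 then (st^{−1})^7 = 1, and the only element of order dividing gcd(7, 22) = 1 is 1, so s = t.
With T(0) = 0 this makes T injective on all of ℤ_{23}, hence bijective (finite equal-size domain and codomain). In particular T is surjective.
Since T is surjective, we find the preimage of 10. The inverse of x ↦ x^7 on (ℤ_{23})^× is x ↦ x^19, because 7·19 = 133 = 6·22 + 1 ≡ 1 (mod 22) and x^{22} = 1 for x ≠ 0 (Fermat). So T⁻¹(10) = 10^19 mod 23.
Repeated squaring mod 23: 10^1 ≡ 10, 10^2 ≡ 10² = 100 ≡ 8, 10^4 ≡ 8² = 64 ≡ 18, 10^8 ≡ 18² = 324 ≡ 2, 10^16 ≡ 2² = 4. Since 19 = 16 + 2 + 1, 10^19 ≡ 4·8·10: 4·8 = 32 ≡ 9, then 9·10 = 90 ≡ 21. So 10^19 ≡ 21 (mod 23).
Hence T⁻¹(10) = 21.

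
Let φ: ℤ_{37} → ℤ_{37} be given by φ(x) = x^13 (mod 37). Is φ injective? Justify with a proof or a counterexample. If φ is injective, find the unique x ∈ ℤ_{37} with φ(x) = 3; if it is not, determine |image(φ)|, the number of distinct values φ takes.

4

Since 37 is prime, the nonzero elements of ℤ_{37} form a cyclic group of order 36.
As gcd(13, 36) = 1, raising to the 13th power is a bijection on this group: if s^13 ≡ t^13 then (st^{−1})^13 = 1, and the only element of order dividing gcd(13, 36) = 1 is 1, so s = t.
With φ(0) = 0 this makes φ injective on all of ℤ_{37}, hence bijective (finite equal-size domain and codomain). In particular φ is injective.
Since φ is injective, we find the preimage of 3. The inverse of x ↦ x^13 on (ℤ_{37})^× is x ↦ x^25, because 13·25 = 325 = 9·36 + 1 ≡ 1 (mod 36) and x^{36} = 1 for x ≠ 0 (Fermat). So φ⁻¹(3) = 3^25 mod 37.
Repeated squaring mod 37: 3^1 ≡ 3, 3^2 ≡ 3² = 9, 3^4 ≡ 9² = 81 ≡ 7, 3^8 ≡ 7² = 49 ≡ 12, 3^16 ≡ 12² = 144 ≡ 33. Since 25 = 16 + 8 + 1, 3^25 ≡ 33·12·3: 33·12 = 396 ≡ 26, then 26·3 = 78 ≡ 4. So 3^25 ≡ 4 (mod 37).
Hence φ⁻¹(3) = 4.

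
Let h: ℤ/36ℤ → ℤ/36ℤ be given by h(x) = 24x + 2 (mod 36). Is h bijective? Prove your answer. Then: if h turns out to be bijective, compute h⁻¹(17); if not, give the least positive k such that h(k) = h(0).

3

Recall that h is injective if h(u) = h(v) implies u = v.
We have gcd(24, 36) = 12 > 1. Taking u = 0 and v = 3: h(0) = 2 and h(3) = 24·3 + 2 = 74 ≡ 2 (mod 36).
So h(0) = h(3) while 0 ≠ 3, so h is not injective, hence not bijective.
Since h is not bijective, we find the least positive k with h(k) = h(0): this means 24k ≡ 0 (mod 36), i.e. 36 ∣ 24k. Since gcd(24, 36) = 12, dividing through by 12 this holds exactly when 3 ∣ 2k, and as gcd(2, 3) = 1, exactly when 3 ∣ k.
The smallest positive such k is 3.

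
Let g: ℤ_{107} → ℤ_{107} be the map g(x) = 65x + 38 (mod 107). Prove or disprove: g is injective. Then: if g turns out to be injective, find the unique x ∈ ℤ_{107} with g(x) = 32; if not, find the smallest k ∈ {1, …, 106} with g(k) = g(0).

If g(s) = g(t), then 65s ≡ 65t (mod 107). Because gcd(65, 107) = 1, we may cancel 65 to get s ≡ t (mod 107).
Thus g is injective.
We now compute 65⁻¹ mod 107 explicitly. Euclid's algorithm: 107 = 1·65 + 42, 65 = 1·42 + 23, 42 = 1·23 + 19, 23 = 1·19 + 4, 19 = 4·4 + 3, 4 = 1·3 + 1; back-substituting gives 1 = 28·65 − 17·107, so 65⁻¹ ≡ 28 (mod 107).
Since g is injective, we compute g⁻¹(32): solve 65x + 38 ≡ 32 (mod 107), i.e. 65x ≡ 101 (mod 107).
Multiplying by 65⁻¹ = 28 gives x ≡ 28·101 = 2828 = 26·107 + 46 ≡ 46 (mod 107).
Check: g(46) = 65·46 + 38 = 3028 = 28·107 + 32 ≡ 32 (mod 107).

46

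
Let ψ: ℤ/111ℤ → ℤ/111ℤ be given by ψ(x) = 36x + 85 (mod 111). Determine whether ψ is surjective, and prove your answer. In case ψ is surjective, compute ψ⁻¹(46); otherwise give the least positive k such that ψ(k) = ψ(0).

By definition, surjectivity means every element of the codomain has a preimage under ψ.
Since gcd(36, 111) = 3, we have 36x ≡ 0 (mod 3) for all x, so ψ(x) ≡ 1 (mod 3).
But 0 ≢ 1 (mod 3), so 0 ∈ ℤ/111ℤ has no preimage. So ψ is not surjective.
Since ψ is not surjective, we find the least positive k with ψ(k) = ψ(0): this means 36k ≡ 0 (mod 111), i.e. 111 ∣ 36k. Since gcd(36, 111) = 3, dividing through by 3 this holds exactly when 37 ∣ 12k, and as gcd(12, 37) = 1, exactly when 37 ∣ k.
The smallest positive such k is 37.

37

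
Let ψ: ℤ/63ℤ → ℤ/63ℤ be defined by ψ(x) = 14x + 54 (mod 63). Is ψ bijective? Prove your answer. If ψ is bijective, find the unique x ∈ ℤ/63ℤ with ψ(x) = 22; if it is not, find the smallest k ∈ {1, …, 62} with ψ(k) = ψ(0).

9

We have gcd(14, 63) = 7 > 1. Taking u = 0 and v = 9: ψ(0) = 54 and ψ(9) = 14·9 + 54 = 180 ≡ 54 (mod 63).
So ψ(0) = ψ(9) while 0 ≠ 9, so ψ is not injective, hence not bijective.
Since ψ is not bijective, we find the least positive k with ψ(k) = ψ(0): this means 14k ≡ 0 (mod 63), i.e. 63 ∣ 14k. Since gcd(14, 63) = 7, dividing through by 7 this holds exactly when 9 ∣ 2k, and as gcd(2, 9) = 1, exactly when 9 ∣ k.
The smallest positive such k is 9.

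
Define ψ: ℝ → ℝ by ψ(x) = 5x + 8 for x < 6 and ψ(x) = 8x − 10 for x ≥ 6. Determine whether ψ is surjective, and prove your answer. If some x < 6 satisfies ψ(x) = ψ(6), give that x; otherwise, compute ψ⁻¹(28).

4

Both pieces are strictly increasing (slopes 5 and 8), so each is injective on its own interval.
The left piece maps (−∞, 6) onto (−∞, 38); the right piece maps [6, ∞) onto [38, ∞).
These images together cover ℝ, so ψ is surjective.
Because the two images are disjoint, no x < 6 has ψ(x) = ψ(6), so we compute ψ⁻¹(28): 28 lies in (−∞, 38), so solve 5x + 8 = 28: x = (28 − 8)/5 = 4.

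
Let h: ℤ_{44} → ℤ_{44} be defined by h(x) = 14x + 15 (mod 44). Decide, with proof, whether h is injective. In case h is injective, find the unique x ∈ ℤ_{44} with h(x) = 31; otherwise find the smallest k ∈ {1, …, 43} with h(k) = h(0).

22

Recall that injectivity means: for all s, t in the domain, h(s) = h(t) implies s = t.
We have gcd(14, 44) = 2 > 1. Taking s = 0 and t = 22: h(0) = 15 and h(22) = 14·22 + 15 = 323 ≡ 15 (mod 44).
So h(0) = h(22) while 0 ≠ 22, therefore h is not injective.
Since h is not injective, we find the least positive k with h(k) = h(0): this means 14k ≡ 0 (mod 44), i.e. 44 ∣ 14k. Since gcd(14, 44) = 2, dividing through by 2 this holds exactly when 22 ∣ 7k, and as gcd(7, 22) = 1, exactly when 22 ∣ k.
The smallest positive such k is 22.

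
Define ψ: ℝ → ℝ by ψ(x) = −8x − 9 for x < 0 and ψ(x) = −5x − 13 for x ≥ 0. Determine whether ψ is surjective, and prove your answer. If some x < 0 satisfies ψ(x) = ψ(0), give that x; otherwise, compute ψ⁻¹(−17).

Both pieces are strictly decreasing (slopes −8 and −5), so each is injective on its own interval.
The left piece maps (−∞, 0) onto (−9, ∞); the right piece maps [0, ∞) onto (−∞, −13].
The union (−9, ∞) ∪ (−∞, −13] omits the interval between −9 and −13; in particular −9 has no preimage. So ψ is not surjective.
Because the two images are disjoint, no x < 0 has ψ(x) = ψ(0), so we compute ψ⁻¹(−17): −17 lies in (−∞, −13], so solve −5x − 13 = −17: x = (−17 + 13)/(−5) = 4/5.

4/5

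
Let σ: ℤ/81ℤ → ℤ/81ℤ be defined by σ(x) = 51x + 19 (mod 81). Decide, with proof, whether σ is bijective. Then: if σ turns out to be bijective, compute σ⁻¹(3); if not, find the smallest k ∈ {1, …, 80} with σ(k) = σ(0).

We have gcd(51, 81) = 3 > 1. Taking u = 0 and v = 27: σ(0) = 19 and σ(27) = 51·27 + 19 = 1396 ≡ 19 (mod 81).
So σ(0) = σ(27) while 0 ≠ 27, thus σ is not injective, hence not bijective.
Since σ is not bijective, we find the least positive k with σ(k) = σ(0): this means 51k ≡ 0 (mod 81), i.e. 81 ∣ 51k. Since gcd(51, 81) = 3, dividing through by 3 this holds exactly when 27 ∣ 17k, and as gcd(17, 27) = 1, exactly when 27 ∣ k.
The smallest positive such k is 27.

27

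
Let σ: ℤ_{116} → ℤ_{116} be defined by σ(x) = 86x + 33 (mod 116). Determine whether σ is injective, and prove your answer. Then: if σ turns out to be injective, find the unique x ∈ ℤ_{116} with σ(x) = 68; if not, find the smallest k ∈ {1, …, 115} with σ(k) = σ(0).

We have gcd(86, 116) = 2 > 1. Taking a = 0 and b = 58: σ(0) = 33 and σ(58) = 86·58 + 33 = 5021 ≡ 33 (mod 116).
So σ(0) = σ(58) while 0 ≠ 58, so σ is not injective.
Since σ is not injective, we find the least positive k with σ(k) = σ(0): this means 86k ≡ 0 (mod 116), i.e. 116 ∣ 86k. Since gcd(86, 116) = 2, dividing through by 2 this holds exactly when 58 ∣ 43k, and as gcd(43, 58) = 1, exactly when 58 ∣ k.
The smallest positive such k is 58.

58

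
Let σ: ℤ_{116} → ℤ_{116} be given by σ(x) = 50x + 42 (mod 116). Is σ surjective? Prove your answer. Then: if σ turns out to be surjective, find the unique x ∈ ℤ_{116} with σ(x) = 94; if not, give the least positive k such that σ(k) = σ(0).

By definition, surjectivity means every element of the codomain has a preimage under σ.
Since gcd(50, 116) = 2, we have 50x ≡ 0 (mod 2) for all x, so σ(x) ≡ 0 (mod 2).
But 1 ≢ 0 (mod 2), so 1 ∈ ℤ_{116} has no preimage. Hence σ is not surjective.
Since σ is not surjective, we find the least positive k with σ(k) = σ(0): this means 50k ≡ 0 (mod 116), i.e. 116 ∣ 50k. Since gcd(50, 116) = 2, dividing through by 2 this holds exactly when 58 ∣ 25k, and as gcd(25, 58) = 1, exactly when 58 ∣ k.
The smallest positive such k is 58.

58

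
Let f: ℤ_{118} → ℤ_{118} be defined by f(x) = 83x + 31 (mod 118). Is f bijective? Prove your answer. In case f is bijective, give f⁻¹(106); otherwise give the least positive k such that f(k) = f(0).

Suppose f(u) = f(v) in ℤ_{118}. Then 83u + 31 ≡ 83v + 31 (mod 118), hence 83(u − v) ≡ 0 (mod 118).
Since gcd(83, 118) = 1, 83 is invertible modulo 118, therefore u − v ≡ 0 (mod 118), i.e. u = v.
We now compute 83⁻¹ mod 118 explicitly. Euclid's algorithm: 118 = 1·83 + 35, 83 = 2·35 + 13, 35 = 2·13 + 9, 13 = 1·9 + 4, 9 = 2·4 + 1; back-substituting gives 1 = 91·83 − 64·118, so 83⁻¹ ≡ 91 (mod 118).
Then y ↦ 91(y − 31) is a two-sided inverse to f, so every y ∈ ℤ_{118} has a preimage.
Thus f is bijective.
Since f is bijective, we find f⁻¹(106): we need 83x ≡ 106 − 31 ≡ 75 (mod 118). Using 83⁻¹ = 91: x ≡ 91·75 = 6825 = 57·118 + 99, so x = 99.
Check: f(99) = 83·99 + 31 = 8248 = 69·118 + 106 ≡ 106 (mod 118).

99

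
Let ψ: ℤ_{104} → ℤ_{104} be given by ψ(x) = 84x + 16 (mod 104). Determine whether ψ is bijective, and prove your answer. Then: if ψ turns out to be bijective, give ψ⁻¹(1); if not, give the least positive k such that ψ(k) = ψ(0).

26

We have gcd(84, 104) = 4 > 1. Taking u = 0 and v = 26: ψ(0) = 16 and ψ(26) = 84·26 + 16 = 2200 ≡ 16 (mod 104).
So ψ(0) = ψ(26) while 0 ≠ 26, hence ψ is not injective, hence not bijective.
Since ψ is not bijective, we find the least positive k with ψ(k) = ψ(0): this means 84k ≡ 0 (mod 104), i.e. 104 ∣ 84k. Since gcd(84, 104) = 4, dividing through by 4 this holds exactly when 26 ∣ 21k, and as gcd(21, 26) = 1, exactly when 26 ∣ k.
The smallest positive such k is 26.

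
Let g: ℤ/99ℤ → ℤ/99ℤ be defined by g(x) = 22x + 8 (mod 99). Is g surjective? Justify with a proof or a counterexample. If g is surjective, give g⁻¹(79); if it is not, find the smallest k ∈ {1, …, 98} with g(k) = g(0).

9

Since gcd(22, 99) = 11, we have 22x ≡ 0 (mod 11) for all x, so g(x) ≡ 8 (mod 11).
But 0 ≢ 8 (mod 11), so 0 ∈ ℤ/99ℤ has no preimage. Hence g is not surjective.
Since g is not surjective, we find the least positive k with g(k) = g(0): this means 22k ≡ 0 (mod 99), i.e. 99 ∣ 22k. Since gcd(22, 99) = 11, dividing through by 11 this holds exactly when 9 ∣ 2k, and as gcd(2, 9) = 1, exactly when 9 ∣ k.
The smallest positive such k is 9.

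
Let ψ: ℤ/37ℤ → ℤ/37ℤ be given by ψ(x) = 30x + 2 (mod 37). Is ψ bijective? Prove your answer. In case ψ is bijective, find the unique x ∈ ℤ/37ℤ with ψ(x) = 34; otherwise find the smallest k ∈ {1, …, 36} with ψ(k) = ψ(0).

6

If ψ(x_1) = ψ(x_2), then 30x_1 ≡ 30x_2 (mod 37). Because gcd(30, 37) = 1, we may cancel 30 to get x_1 ≡ x_2 (mod 37).
We now compute 30⁻¹ mod 37 explicitly. Euclid's algorithm: 37 = 1·30 + 7, 30 = 4·7 + 2, 7 = 3·2 + 1; back-substituting gives 1 = 21·30 − 17·37, so 30⁻¹ ≡ 21 (mod 37).
Then y ↦ 21(y − 2) is a two-sided inverse to ψ, so every y ∈ ℤ/37ℤ has a preimage.
Thus ψ is bijective.
Since ψ is bijective, we compute ψ⁻¹(34): solve 30x + 2 ≡ 34 (mod 37), i.e. 30x ≡ 32 (mod 37).
Multiplying by 30⁻¹ = 21 gives x ≡ 21·32 = 672 = 18·37 + 6 ≡ 6 (mod 37).
Check: ψ(6) = 30·6 + 2 = 182 = 4·37 + 34 ≡ 34 (mod 37).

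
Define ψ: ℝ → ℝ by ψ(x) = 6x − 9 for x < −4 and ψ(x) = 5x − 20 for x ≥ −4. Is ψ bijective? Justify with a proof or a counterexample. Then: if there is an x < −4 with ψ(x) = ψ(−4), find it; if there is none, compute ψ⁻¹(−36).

Both pieces are strictly increasing (slopes 6 and 5), so each is injective on its own interval.
The left piece maps (−∞, −4) onto (−∞, −33); the right piece maps [−4, ∞) onto [−40, ∞).
These images overlap. In particular ψ(−4) = −40 (right piece), and solving 6x − 9 = −40 on the left piece gives x = −31/6 < −4.
So ψ(−31/6) = ψ(−4) with −31/6 ≠ −4, and ψ is not injective, hence not bijective. This x = −31/6 is the requested value below −4.

-31/6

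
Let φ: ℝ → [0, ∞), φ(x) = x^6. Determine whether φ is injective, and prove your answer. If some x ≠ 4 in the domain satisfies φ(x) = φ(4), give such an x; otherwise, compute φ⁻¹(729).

-4

φ(4) = 4096 = (−4)^6 = φ(−4) (since 6 is even), with 4 ≠ −4. So φ is not injective.
For the follow-up, such an x exists: taking x = −4 ∈ ℝ gives φ(−4) = 4096 = φ(4) with −4 ≠ 4.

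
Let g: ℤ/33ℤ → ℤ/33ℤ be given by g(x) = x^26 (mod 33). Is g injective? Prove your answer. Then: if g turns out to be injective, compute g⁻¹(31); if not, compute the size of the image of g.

12

g(4): Repeated squaring mod 33: 4^1 ≡ 4, 4^2 ≡ 4² = 16, 4^4 ≡ 16² = 256 ≡ 25, 4^8 ≡ 25² = 625 ≡ 31, 4^16 ≡ 31² = 961 ≡ 4. Since 26 = 16 + 8 + 2, 4^26 ≡ 4·31·16: 4·31 = 124 ≡ 25, then 25·16 = 400 ≡ 4. So 4^26 ≡ 4 (mod 33).
g(7): Repeated squaring mod 33: 7^1 ≡ 7, 7^2 ≡ 7² = 49 ≡ 16, 7^4 ≡ 16² = 256 ≡ 25, 7^8 ≡ 25² = 625 ≡ 31, 7^16 ≡ 31² = 961 ≡ 4. Since 26 = 16 + 8 + 2, 7^26 ≡ 4·31·16: 4·31 = 124 ≡ 25, then 25·16 = 400 ≡ 4. So 7^26 ≡ 4 (mod 33).
So g(4) = g(7) = 4 while 4 ≠ 7, so g is not injective.
Since g is not injective, we determine |image(g)|. Computing x^26 mod 33 for each x (by repeated squaring, reducing mod 33 at every step), the values g(0), g(1), …, g(32) are: 0, 1, 31, 3, 4, 16, 27, 4, 25, 9, 1, 22, 12, 31, 25, 15, 16, 16, 15, 25, 31, 12, 22, 1, 9, 25, 4, 27, 16, 4, 3, 31, 1.
The distinct values are {0, 1, 3, 4, 9, 12, 15, 16, 22, 25, 27, 31}; there are 12 of them.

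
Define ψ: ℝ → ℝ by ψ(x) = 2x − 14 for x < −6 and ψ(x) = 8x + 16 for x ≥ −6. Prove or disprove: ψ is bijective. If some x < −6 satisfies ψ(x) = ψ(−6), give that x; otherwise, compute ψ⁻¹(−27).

Both pieces are strictly increasing (slopes 2 and 8), so each is injective on its own interval.
The left piece maps (−∞, −6) onto (−∞, −26); the right piece maps [−6, ∞) onto [−32, ∞).
These images overlap. In particular ψ(−6) = −32 (right piece), and solving 2x − 14 = −32 on the left piece gives x = −9 < −6.
So ψ(−9) = ψ(−6) with −9 ≠ −6, and ψ is not injective, hence not bijective. This x = −9 is the requested value below −6.

-9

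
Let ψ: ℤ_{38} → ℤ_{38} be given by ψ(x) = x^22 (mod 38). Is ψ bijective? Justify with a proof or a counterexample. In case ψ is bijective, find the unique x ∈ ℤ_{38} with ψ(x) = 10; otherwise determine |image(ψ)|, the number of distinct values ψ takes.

20

ψ(18): Repeated squaring mod 38: 18^1 ≡ 18, 18^2 ≡ 18² = 324 ≡ 20, 18^4 ≡ 20² = 400 ≡ 20, 18^8 ≡ 20² = 400 ≡ 20, 18^16 ≡ 20² = 400 ≡ 20. Since 22 = 16 + 4 + 2, 18^22 ≡ 20·20·20: 20·20 = 400 ≡ 20, then 20·20 = 400 ≡ 20. So 18^22 ≡ 20 (mod 38).
ψ(20): Repeated squaring mod 38: 20^1 ≡ 20, 20^2 ≡ 20² = 400 ≡ 20, 20^4 ≡ 20² = 400 ≡ 20, 20^8 ≡ 20² = 400 ≡ 20, 20^16 ≡ 20² = 400 ≡ 20. Since 22 = 16 + 4 + 2, 20^22 ≡ 20·20·20: 20·20 = 400 ≡ 20, then 20·20 = 400 ≡ 20. So 20^22 ≡ 20 (mod 38).
So ψ(18) = ψ(20) = 20 while 18 ≠ 20, therefore ψ is not injective, hence not bijective.
Since ψ is not bijective, we determine |image(ψ)|. Computing x^22 mod 38 for each x (by repeated squaring, reducing mod 38 at every step), the values ψ(0), ψ(1), …, ψ(37) are: 0, 1, 16, 5, 28, 17, 4, 7, 30, 25, 6, 11, 26, 23, 36, 9, 24, 35, 20, 19, 20, 35, 24, 9, 36, 23, 26, 11, 6, 25, 30, 7, 4, 17, 28, 5, 16, 1.
The distinct values are {0, 1, 4, 5, 6, 7, 9, 11, 16, 17, 19, 20, 23, 24, 25, 26, 28, 30, 35, 36}; there are 20 of them.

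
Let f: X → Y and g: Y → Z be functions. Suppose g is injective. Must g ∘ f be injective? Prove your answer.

No. Take X = {1, 2}, Y = Z = {1, 2, 3, 4}, f(1) = f(2) = 1, and g = identity (injective).
Then (g ∘ f)(1) = (g ∘ f)(2) = 1 with 1 ≠ 2, so g ∘ f is not injective.

not injective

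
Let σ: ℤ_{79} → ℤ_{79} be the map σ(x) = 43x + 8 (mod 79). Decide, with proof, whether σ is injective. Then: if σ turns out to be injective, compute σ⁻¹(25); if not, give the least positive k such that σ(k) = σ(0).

50

Suppose σ(s) = σ(t) in ℤ_{79}. Then 43s + 8 ≡ 43t + 8 (mod 79), hence 43(s − t) ≡ 0 (mod 79).
Since gcd(43, 79) = 1, 43 is invertible modulo 79, therefore s − t ≡ 0 (mod 79), i.e. s = t.
Therefore σ is injective.
We now compute 43⁻¹ mod 79 explicitly. Euclid's algorithm: 79 = 1·43 + 36, 43 = 1·36 + 7, 36 = 5·7 + 1; back-substituting gives 1 = 68·43 − 37·79, so 43⁻¹ ≡ 68 (mod 79).
Since σ is injective, we compute σ⁻¹(25): solve 43x + 8 ≡ 25 (mod 79), i.e. 43x ≡ 17 (mod 79).
Multiplying by 43⁻¹ = 68 gives x ≡ 68·17 = 1156 = 14·79 + 50 ≡ 50 (mod 79).
Check: σ(50) = 43·50 + 8 = 2158 = 27·79 + 25 ≡ 25 (mod 79).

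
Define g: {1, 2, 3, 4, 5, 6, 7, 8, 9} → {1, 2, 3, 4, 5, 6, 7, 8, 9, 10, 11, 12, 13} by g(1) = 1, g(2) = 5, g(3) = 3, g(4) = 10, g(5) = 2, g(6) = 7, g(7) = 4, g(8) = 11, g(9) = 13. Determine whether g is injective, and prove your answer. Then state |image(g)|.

9

The values g(1), …, g(9) are 1, 5, 3, 10, 2, 7, 4, 11, 13 — all distinct.
So g(s) = g(t) only when s = t, and g is injective.
The image of g is {1, 2, 3, 4, 5, 7, 10, 11, 13}, which has 9 elements.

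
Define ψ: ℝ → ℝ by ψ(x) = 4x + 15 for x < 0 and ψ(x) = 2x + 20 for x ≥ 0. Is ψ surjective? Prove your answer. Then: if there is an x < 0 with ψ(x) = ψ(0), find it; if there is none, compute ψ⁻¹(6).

Both pieces are strictly increasing (slopes 4 and 2), so each is injective on its own interval.
The left piece maps (−∞, 0) onto (−∞, 15); the right piece maps [0, ∞) onto [20, ∞).
The union (−∞, 15) ∪ [20, ∞) omits the interval between 15 and 20; in particular 15 has no preimage. So ψ is not surjective.
Because the two images are disjoint, no x < 0 has ψ(x) = ψ(0), so we compute ψ⁻¹(6): 6 lies in (−∞, 15), so solve 4x + 15 = 6: x = (6 − 15)/4 = −9/4.

-9/4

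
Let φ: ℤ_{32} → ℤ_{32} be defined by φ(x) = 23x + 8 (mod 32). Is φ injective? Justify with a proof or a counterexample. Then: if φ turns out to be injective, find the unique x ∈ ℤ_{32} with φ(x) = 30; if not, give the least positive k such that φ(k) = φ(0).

26

Recall: φ is injective when φ(s) = φ(t) forces s = t.
If φ(s) = φ(t), then 23s ≡ 23t (mod 32). Because gcd(23, 32) = 1, we may cancel 23 to get s ≡ t (mod 32).
So φ is injective.
We now compute 23⁻¹ mod 32 explicitly. Euclid's algorithm: 32 = 1·23 + 9, 23 = 2·9 + 5, 9 = 1·5 + 4, 5 = 1·4 + 1; back-substituting gives 1 = 7·23 − 5·32, so 23⁻¹ ≡ 7 (mod 32).
Since φ is injective, we compute φ⁻¹(30): solve 23x + 8 ≡ 30 (mod 32), i.e. 23x ≡ 22 (mod 32).
Multiplying by 23⁻¹ = 7 gives x ≡ 7·22 = 154 = 4·32 + 26 ≡ 26 (mod 32).
Check: φ(26) = 23·26 + 8 = 606 = 18·32 + 30 ≡ 30 (mod 32).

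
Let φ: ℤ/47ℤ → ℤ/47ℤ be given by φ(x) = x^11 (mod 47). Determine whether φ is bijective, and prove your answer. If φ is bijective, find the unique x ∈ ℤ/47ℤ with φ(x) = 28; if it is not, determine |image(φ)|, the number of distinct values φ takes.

25

Since 47 is prime, the nonzero elements of ℤ/47ℤ form a cyclic group of order 46.
As gcd(11, 46) = 1, raising to the 11th power is a bijection on this group: if u^11 ≡ v^11 then (uv^{−1})^11 = 1, and the only element of order dividing gcd(11, 46) = 1 is 1, so u = v.
With φ(0) = 0 this makes φ injective on all of ℤ/47ℤ, hence bijective (finite equal-size domain and codomain). In particular φ is bijective.
Since φ is bijective, we find the preimage of 28. The inverse of x ↦ x^11 on (ℤ/47ℤ)^× is x ↦ x^21, because 11·21 = 231 = 5·46 + 1 ≡ 1 (mod 46) and x^{46} = 1 for x ≠ 0 (Fermat). So φ⁻¹(28) = 28^21 mod 47.
Repeated squaring mod 47: 28^1 ≡ 28, 28^2 ≡ 28² = 784 ≡ 32, 28^4 ≡ 32² = 1024 ≡ 37, 28^8 ≡ 37² = 1369 ≡ 6, 28^16 ≡ 6² = 36. Since 21 = 16 + 4 + 1, 28^21 ≡ 36·37·28: 36·37 = 1332 ≡ 16, then 16·28 = 448 ≡ 25. So 28^21 ≡ 25 (mod 47).
Hence φ⁻¹(28) = 25.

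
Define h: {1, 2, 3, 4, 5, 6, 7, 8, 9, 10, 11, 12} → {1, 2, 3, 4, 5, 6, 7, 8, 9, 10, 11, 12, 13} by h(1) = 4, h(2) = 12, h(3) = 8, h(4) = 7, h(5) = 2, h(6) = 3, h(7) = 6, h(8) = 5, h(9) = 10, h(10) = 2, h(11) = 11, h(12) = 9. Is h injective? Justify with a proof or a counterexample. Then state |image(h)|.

11

h(5) = 2 = h(10) with 5 ≠ 10, so h is not injective.
The image of h is {2, 3, 4, 5, 6, 7, 8, 9, 10, 11, 12}, which has 11 elements.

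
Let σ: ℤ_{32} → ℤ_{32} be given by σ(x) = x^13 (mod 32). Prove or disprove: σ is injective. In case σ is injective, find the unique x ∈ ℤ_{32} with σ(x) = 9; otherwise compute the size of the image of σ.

σ(0) = 0^13 = 0.
σ(2): Repeated squaring mod 32: 2^1 ≡ 2, 2^2 ≡ 2² = 4, 2^4 ≡ 4² = 16, 2^8 ≡ 16² = 256 ≡ 0. Since 13 = 8 + 4 + 1, 2^13 ≡ 0·16·2: 0·16 = 0, then 0·2 = 0. So 2^13 ≡ 0 (mod 32).
So σ(0) = σ(2) = 0 while 0 ≠ 2, therefore σ is not injective.
Since σ is not injective, we determine |image(σ)|. Computing x^13 mod 32 for each x (by repeated squaring, reducing mod 32 at every step), the values σ(0), σ(1), …, σ(31) are: 0, 1, 0, 19, 0, 21, 0, 7, 0, 9, 0, 27, 0, 29, 0, 15, 0, 17, 0, 3, 0, 5, 0, 23, 0, 25, 0, 11, 0, 13, 0, 31.
The distinct values are {0, 1, 3, 5, 7, 9, 11, 13, 15, 17, 19, 21, 23, 25, 27, 29, 31}; there are 17 of them.

17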